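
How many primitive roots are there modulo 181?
A prime p has φ(p-1) primitive roots; here φ(180) = 48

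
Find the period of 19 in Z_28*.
Powers of 19 mod 28: 19^1≡19, 19^2≡25, 19^3≡27, 19^4≡9, 19^5≡3, 19^6≡1. So the order of 19 is 6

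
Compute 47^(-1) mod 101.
Since 101 is prime, by Fermat 47^(-1) ≡ 47^{99} ≡ 43 mod 101. Verify: 47 × 43 = 2021 ≡ 1 mod 101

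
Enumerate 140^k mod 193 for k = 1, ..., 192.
140^1, 140^2, ..., 140^{192} mod 193: [140, 107, 119, 62, 188, 72, 44, 177, 76, 25, 26, 166, 80, 6, 68, 63, 135, 179, 163, 46, 71, 97, 70, 150, 156, 31, 94, 36, 22, 185, 38, 109, 13, 83, 40, 3, 34, 128, 164, 186, 178, 23, 132, 145, 35, 75, 78, 112, 47, 18, 11, 189, 19, 151, 103, 138, 20, 98, 17, 64, 82, 93, 89, 108, 66, 169, 114, 134, 39, 56, 120, 9, 102, 191, 106, 172, 148, 69, 10, 49, 105, 32, 41, 143, 141, 54, 33, 181, 57, 67, 116, 28, 60, 101, 51, 192, 53, 86, 74, 131, 5, 121, 149, 16, 117, 168, 167, 27, 113, 187, 125, 130, 58, 14, 30, 147, 122, 96, 123, 43, 37, 162, 99, 157, 171, 8, 155, 84, 180, 110, 153, 190, 159, 65, 29, 7, 15, 170, 61, 48, 158, 118, 115, 81, 146, 175, 182, 4, 174, 42, 90, 55, 173, 95, 176, 129, 111, 100, 104, 85, 127, 24, 79, 59, 154, 137, 73, 184, 91, 2, 87, 21, 45, 124, 183, 144, 88, 161, 152, 50, 52, 139, 160, 12, 136, 126, 77, 165, 133, 92, 142, 1]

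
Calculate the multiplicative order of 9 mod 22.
Powers of 9 mod 22: 9^1≡9, 9^2≡15, 9^3≡3, 9^4≡5, 9^5≡1. ord_22(9) = 5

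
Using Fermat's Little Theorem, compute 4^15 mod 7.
By Fermat: 4^{6} ≡ 1 (mod 7). 15 = 2×6 + 3. So 4^{15} ≡ 4^{3} ≡ 1 (mod 7)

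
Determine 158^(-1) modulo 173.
Since 173 is prime, by Fermat 158^(-1) ≡ 158^{171} ≡ 23 (mod 173). Verify: 158 × 23 = 3634 ≡ 1 (mod 173)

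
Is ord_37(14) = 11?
Powers of 14 mod 37: 14^1≡14, 14^2≡11, 14^3≡6, 14^4≡10, 14^5≡29, 14^6≡36, 14^7≡23, 14^8≡26, 14^9≡31, 14^10≡27, 14^11≡8, 14^12≡1. 14^11≡8≢1, so ord ≠ 11. No, the actual order is 12.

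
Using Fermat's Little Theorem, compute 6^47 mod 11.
By Fermat: 6^{10} ≡ 1 (mod 11). 47 = 4×10 + 7. So 6^{47} ≡ 6^{7} ≡ 8 (mod 11)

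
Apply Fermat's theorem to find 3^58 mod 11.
By Fermat: 3^{10} ≡ 1 mod 11. 58 = 5×10 + 8. So 3^{58} ≡ 3^{8} ≡ 5 mod 11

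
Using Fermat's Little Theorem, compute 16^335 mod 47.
By Fermat: 16^{46} ≡ 1 mod 47. 335 ≡ 13 mod 46. So 16^{335} ≡ 16^{13} ≡ 17 mod 47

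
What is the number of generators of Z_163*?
A prime p has φ(p-1) primitive roots; here φ(162) = 54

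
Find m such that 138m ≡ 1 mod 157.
Since 157 is prime, by Fermat 138^(-1) ≡ 138^{155} ≡ 33 mod 157. Verify: 138 × 33 = 4554 ≡ 1 mod 157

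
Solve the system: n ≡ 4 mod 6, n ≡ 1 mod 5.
M = 6 × 5 = 30. M₁ = 5, y₁ ≡ 5 mod 6. M₂ = 6, y₂ ≡ 1 mod 5. n = 4×5×5 + 1×6×1 ≡ 16 mod 30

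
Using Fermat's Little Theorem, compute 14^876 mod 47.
By Fermat: 14^{46} ≡ 1 mod 47. 876 ≡ 2 mod 46. So 14^{876} ≡ 14^{2} ≡ 8 mod 47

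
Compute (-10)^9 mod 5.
By repeated squaring (mod 5): (-10)^{1}≡0, (-10)^{2}≡0, (-10)^{4}≡0, (-10)^{8}≡0. Then (-10)^{9} = (-10)^{8+1} ≡ 0 × 0 ≡ 0 (mod 5)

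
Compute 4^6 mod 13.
By repeated squaring mod 13: 4^{1}≡4, 4^{2}≡3, 4^{4}≡9. Then 4^{6} = 4^{4+2} ≡ 9 × 3 ≡ 1 mod 13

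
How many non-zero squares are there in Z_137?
For prime 137, there are (p-1)/2 = (137-1)/2 = 68 quadratic residues (excluding 0).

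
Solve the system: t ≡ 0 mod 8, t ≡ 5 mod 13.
M = 8 × 13 = 104. M₁ = 13, y₁ ≡ 5 mod 8. M₂ = 8, y₂ ≡ 5 mod 13. t = 0×13×5 + 5×8×5 ≡ 96 mod 104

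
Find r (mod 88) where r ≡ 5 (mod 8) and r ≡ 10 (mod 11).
M = 8 × 11 = 88. M₁ = 11, y₁ ≡ 3 (mod 8). M₂ = 8, y₂ ≡ 7 (mod 11). r = 5×11×3 + 10×8×7 ≡ 21 (mod 88)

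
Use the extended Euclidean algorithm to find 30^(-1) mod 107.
Extended GCD: 30(25) + 107(-7) = 1. So 30^(-1) ≡ 25 (mod 107). Verify: 30 × 25 = 750 ≡ 1 (mod 107)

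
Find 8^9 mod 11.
By repeated squaring mod 11: 8^{1}≡8, 8^{2}≡9, 8^{4}≡4, 8^{8}≡5. Then 8^{9} = 8^{8+1} ≡ 5 × 8 ≡ 7 mod 11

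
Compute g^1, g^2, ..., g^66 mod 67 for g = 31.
31^1, 31^2, ..., 31^{66} mod 67: [31, 23, 43, 60, 51, 40, 34, 49, 45, 55, 30, 59, 20, 17, 58, 56, 61, 15, 63, 10, 42, 29, 28, 64, 41, 65, 5, 21, 48, 14, 32, 54, 66, 36, 44, 24, 7, 16, 27, 33, 18, 22, 12, 37, 8, 47, 50, 9, 11, 6, 52, 4, 57, 25, 38, 39, 3, 26, 2, 62, 46, 19, 53, 35, 13, 1]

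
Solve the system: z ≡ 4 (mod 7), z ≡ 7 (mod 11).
M = 7 × 11 = 77. M₁ = 11, y₁ ≡ 2 (mod 7). M₂ = 7, y₂ ≡ 8 (mod 11). z = 4×11×2 + 7×7×8 ≡ 18 (mod 77)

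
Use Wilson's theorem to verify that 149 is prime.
(148)! mod 149 = 148. Since this equals -1 mod 149, Wilson confirms 149 is prime.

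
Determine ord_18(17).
Powers of 17 mod 18: 17^1≡17, 17^2≡1. ord_18(17) = 2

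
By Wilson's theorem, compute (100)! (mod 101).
By Wilson's theorem, (100)! ≡ -1 ≡ 100 (mod 101)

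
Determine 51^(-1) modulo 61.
Since 61 is prime, by Fermat 51^(-1) ≡ 51^{59} ≡ 6 (mod 61). Verify: 51 × 6 = 306 ≡ 1 (mod 61)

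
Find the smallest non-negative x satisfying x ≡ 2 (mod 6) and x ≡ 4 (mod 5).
M = 6 × 5 = 30. M₁ = 5, y₁ ≡ 5 (mod 6). M₂ = 6, y₂ ≡ 1 (mod 5). x = 2×5×5 + 4×6×1 ≡ 14 (mod 30)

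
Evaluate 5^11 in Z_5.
By repeated squaring (mod 5): 5^{1}≡0, 5^{2}≡0, 5^{4}≡0, 5^{8}≡0. Then 5^{11} = 5^{8+2+1} ≡ 0 × 0 × 0 ≡ 0 (mod 5)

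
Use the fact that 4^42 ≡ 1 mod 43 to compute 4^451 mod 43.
By Fermat: 4^{42} ≡ 1 mod 43. 451 ≡ 31 mod 42. So 4^{451} ≡ 4^{31} ≡ 21 mod 43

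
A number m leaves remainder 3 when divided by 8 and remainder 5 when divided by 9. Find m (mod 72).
M = 8 × 9 = 72. M₁ = 9, y₁ ≡ 1 (mod 8). M₂ = 8, y₂ ≡ 8 (mod 9). m = 3×9×1 + 5×8×8 ≡ 59 (mod 72)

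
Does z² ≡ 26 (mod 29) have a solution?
By Euler's criterion: 26^{14} ≡ 28 (mod 29). Since this equals -1 (≡ 28), 26 is not a QR.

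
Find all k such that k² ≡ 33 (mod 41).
The square roots of 33 mod 41 are 19 and 22. Verify: 19² = 361 ≡ 33 (mod 41)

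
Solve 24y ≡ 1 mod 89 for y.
Since 89 is prime, by Fermat 24^(-1) ≡ 24^{87} ≡ 26 mod 89. Verify: 24 × 26 = 624 ≡ 1 mod 89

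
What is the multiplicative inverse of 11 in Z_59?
Since 59 is prime, by Fermat 11^(-1) ≡ 11^{57} ≡ 43 mod 59. Verify: 11 × 43 = 473 ≡ 1 mod 59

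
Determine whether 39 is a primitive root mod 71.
39^{14} ≡ 1 mod 71 and 14 < 70, so ord_71(39) = 14 ≠ 70 and 39 is not a primitive root.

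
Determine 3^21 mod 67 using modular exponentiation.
By repeated squaring mod 67: 3^{1}≡3, 3^{2}≡9, 3^{4}≡14, 3^{8}≡62, 3^{16}≡25. Then 3^{21} = 3^{16+4+1} ≡ 25 × 14 × 3 ≡ 45 mod 67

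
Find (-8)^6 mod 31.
By repeated squaring mod 31: (-8)^{1}≡23, (-8)^{2}≡2, (-8)^{4}≡4. Then (-8)^{6} = (-8)^{4+2} ≡ 4 × 2 ≡ 8 mod 31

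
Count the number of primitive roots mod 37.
A prime p has φ(p-1) primitive roots; here φ(36) = 12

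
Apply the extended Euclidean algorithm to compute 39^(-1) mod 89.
Extended GCD: 39(16) + 89(-7) = 1. So 39^(-1) ≡ 16 mod 89. Verify: 39 × 16 = 624 ≡ 1 mod 89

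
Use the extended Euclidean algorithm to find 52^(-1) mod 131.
Extended GCD: 52(63) + 131(-25) = 1. So 52^(-1) ≡ 63 mod 131. Verify: 52 × 63 = 3276 ≡ 1 mod 131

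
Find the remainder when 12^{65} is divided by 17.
By Fermat: 12^{16} ≡ 1 (mod 17). 65 = 4×16 + 1. So 12^{65} ≡ 12^{1} ≡ 12 (mod 17)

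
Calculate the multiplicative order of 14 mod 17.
Powers of 14 mod 17: 14^1≡14, 14^2≡9, 14^3≡7, 14^4≡13, 14^5≡12, 14^6≡15, 14^7≡6, 14^8≡16, 14^9≡3, 14^10≡8, 14^11≡10, 14^12≡4, 14^13≡5, 14^14≡2, 14^15≡11, 14^16≡1. ord_17(14) = 16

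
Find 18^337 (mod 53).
Using Fermat: 18^{52} ≡ 1 (mod 53). 337 ≡ 25 (mod 52). So 18^{337} ≡ 18^{25} ≡ 50 (mod 53)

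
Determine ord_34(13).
Powers of 13 mod 34: 13^1≡13, 13^2≡33, 13^3≡21, 13^4≡1. So the order of 13 is 4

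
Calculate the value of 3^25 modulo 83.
By repeated squaring (mod 83): 3^{1}≡3, 3^{2}≡9, 3^{4}≡81, 3^{8}≡4, 3^{16}≡16. Then 3^{25} = 3^{16+8+1} ≡ 16 × 4 × 3 ≡ 26 (mod 83)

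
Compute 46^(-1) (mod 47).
Since 47 is prime, by Fermat 46^(-1) ≡ 46^{45} ≡ 46 (mod 47). Verify: 46 × 46 = 2116 ≡ 1 (mod 47)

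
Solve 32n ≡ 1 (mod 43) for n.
Since 43 is prime, by Fermat 32^(-1) ≡ 32^{41} ≡ 39 (mod 43). Verify: 32 × 39 = 1248 ≡ 1 (mod 43)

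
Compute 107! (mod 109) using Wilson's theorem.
(108)! = (107)! × (108) ≡ -1 (mod 109). So (107)! ≡ -1 × (108)^(-1) ≡ (-1)×(-1) = 1 (mod 109)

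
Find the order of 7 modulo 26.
Powers of 7 mod 26: 7^1≡7, 7^2≡23, 7^3≡5, 7^4≡9, 7^5≡11, 7^6≡25, 7^7≡19, 7^8≡3, 7^9≡21, 7^10≡17, 7^11≡15, 7^12≡1. Order = 12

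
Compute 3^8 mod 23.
By repeated squaring mod 23: 3^{1}≡3, 3^{2}≡9, 3^{4}≡12, 3^{8}≡6. So 3^{8} ≡ 6 mod 23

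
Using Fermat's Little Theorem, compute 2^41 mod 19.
By Fermat: 2^{18} ≡ 1 (mod 19). 41 = 2×18 + 5. So 2^{41} ≡ 2^{5} ≡ 13 (mod 19)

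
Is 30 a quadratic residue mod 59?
By Euler's criterion: 30^{29} ≡ 58 mod 59. Since this equals -1 (≡ 58), 30 is not a QR.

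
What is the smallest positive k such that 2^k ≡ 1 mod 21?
Powers of 2 mod 21: 2^1≡2, 2^2≡4, 2^3≡8, 2^4≡16, 2^5≡11, 2^6≡1. So the order of 2 is 6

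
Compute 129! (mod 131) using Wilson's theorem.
(130)! = (129)! × (130) ≡ -1 (mod 131). So (129)! ≡ -1 × (130)^(-1) ≡ (-1)×(-1) = 1 (mod 131)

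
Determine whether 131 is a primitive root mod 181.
ord_181(131) divides 180. For each prime q|180: 131^{90}≡180, 131^{60}≡48, 131^{36}≡125, none ≡ 1. So 131 has order 180 and is a primitive root mod 181.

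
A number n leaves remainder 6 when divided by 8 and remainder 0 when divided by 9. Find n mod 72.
M = 8 × 9 = 72. M₁ = 9, y₁ ≡ 1 mod 8. M₂ = 8, y₂ ≡ 8 mod 9. n = 6×9×1 + 0×8×8 ≡ 54 mod 72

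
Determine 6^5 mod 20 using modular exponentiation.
By repeated squaring (mod 20): 6^{1}≡6, 6^{2}≡16, 6^{4}≡16. Then 6^{5} = 6^{4+1} ≡ 16 × 6 ≡ 16 (mod 20)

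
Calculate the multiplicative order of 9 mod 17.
Powers of 9 mod 17: 9^1≡9, 9^2≡13, 9^3≡15, 9^4≡16, 9^5≡8, 9^6≡4, 9^7≡2, 9^8≡1. Order = 8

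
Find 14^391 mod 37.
Using Fermat: 14^{36} ≡ 1 mod 37. 391 ≡ 31 mod 36. So 14^{391} ≡ 14^{31} ≡ 23 mod 37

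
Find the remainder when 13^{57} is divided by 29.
By Fermat: 13^{28} ≡ 1 (mod 29). 57 = 2×28 + 1. So 13^{57} ≡ 13^{1} ≡ 13 (mod 29)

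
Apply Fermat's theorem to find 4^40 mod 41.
By Fermat's Little Theorem, 4^{40} ≡ 1 mod 41 since 41 is prime and gcd(4, 41) = 1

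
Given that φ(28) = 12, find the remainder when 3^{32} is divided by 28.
By Euler: 3^{12} ≡ 1 mod 28 since gcd(3, 28) = 1. 32 = 2×12 + 8. So 3^{32} ≡ 3^{8} ≡ 9 mod 28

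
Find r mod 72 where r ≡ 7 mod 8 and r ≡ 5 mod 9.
M = 8 × 9 = 72. M₁ = 9, y₁ ≡ 1 mod 8. M₂ = 8, y₂ ≡ 8 mod 9. r = 7×9×1 + 5×8×8 ≡ 23 mod 72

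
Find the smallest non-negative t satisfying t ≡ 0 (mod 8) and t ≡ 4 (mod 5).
M = 8 × 5 = 40. M₁ = 5, y₁ ≡ 5 (mod 8). M₂ = 8, y₂ ≡ 2 (mod 5). t = 0×5×5 + 4×8×2 ≡ 24 (mod 40)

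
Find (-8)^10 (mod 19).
By repeated squaring (mod 19): (-8)^{1}≡11, (-8)^{2}≡7, (-8)^{4}≡11, (-8)^{8}≡7. Then (-8)^{10} = (-8)^{8+2} ≡ 7 × 7 ≡ 11 (mod 19)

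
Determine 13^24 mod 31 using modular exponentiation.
By repeated squaring mod 31: 13^{1}≡13, 13^{2}≡14, 13^{4}≡10, 13^{8}≡7, 13^{16}≡18. Then 13^{24} = 13^{16+8} ≡ 18 × 7 ≡ 2 mod 31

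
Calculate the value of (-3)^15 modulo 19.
By repeated squaring (mod 19): (-3)^{1}≡16, (-3)^{2}≡9, (-3)^{4}≡5, (-3)^{8}≡6. Then (-3)^{15} = (-3)^{8+4+2+1} ≡ 6 × 5 × 9 × 16 ≡ 7 (mod 19)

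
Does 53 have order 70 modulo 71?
ord_71(53) divides 70. For each prime q|70: 53^{35}≡70, 53^{14}≡57, 53^{10}≡37, none ≡ 1. So 53 has order 70 and is a primitive root mod 71.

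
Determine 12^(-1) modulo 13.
Since 13 is prime, by Fermat 12^(-1) ≡ 12^{11} ≡ 12 (mod 13). Verify: 12 × 12 = 144 ≡ 1 (mod 13)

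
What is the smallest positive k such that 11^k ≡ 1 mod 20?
Powers of 11 mod 20: 11^1≡11, 11^2≡1. So the order of 11 is 2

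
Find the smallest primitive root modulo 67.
g = 2. For each prime q|66: 2^{33}≡66, 2^{22}≡37, 2^{6}≡64, none ≡ 1, so ord_67(2) = 66 and 2 is a primitive root.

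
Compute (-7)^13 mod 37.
By repeated squaring (mod 37): (-7)^{1}≡30, (-7)^{2}≡12, (-7)^{4}≡33, (-7)^{8}≡16. Then (-7)^{13} = (-7)^{8+4+1} ≡ 16 × 33 × 30 ≡ 4 (mod 37)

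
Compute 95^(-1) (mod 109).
Since 109 is prime, by Fermat 95^(-1) ≡ 95^{107} ≡ 70 (mod 109). Verify: 95 × 70 = 6650 ≡ 1 (mod 109)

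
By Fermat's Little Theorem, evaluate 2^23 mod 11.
By Fermat: 2^{10} ≡ 1 mod 11. 23 = 2×10 + 3. So 2^{23} ≡ 2^{3} ≡ 8 mod 11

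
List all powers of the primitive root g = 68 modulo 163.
68^1, 68^2, ..., 68^{162} mod 163: [68, 60, 5, 14, 137, 25, 70, 33, 125, 24, 2, 136, 120, 10, 28, 111, 50, 140, 66, 87, 48, 4, 109, 77, 20, 56, 59, 100, 117, 132, 11, 96, 8, 55, 154, 40, 112, 118, 37, 71, 101, 22, 29, 16, 110, 145, 80, 61, 73, 74, 142, 39, 44, 58, 32, 57, 127, 160, 122, 146, 148, 121, 78, 88, 116, 64, 114, 91, 157, 81, 129, 133, 79, 156, 13, 69, 128, 65, 19, 151, 162, 95, 103, 158, 149, 26, 138, 93, 130, 38, 139, 161, 27, 43, 153, 135, 52, 113, 23, 97, 76, 115, 159, 54, 86, 143, 107, 104, 63, 46, 31, 152, 67, 155, 108, 9, 123, 51, 45, 126, 92, 62, 141, 134, 147, 53, 18, 83, 102, 90, 89, 21, 124, 119, 105, 131, 106, 36, 3, 41, 17, 15, 42, 85, 75, 47, 99, 49, 72, 6, 82, 34, 30, 84, 7, 150, 94, 35, 98, 144, 12, 1]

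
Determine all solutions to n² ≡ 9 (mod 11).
The square roots of 9 mod 11 are 3 and 8. Verify: 3² = 9 ≡ 9 (mod 11)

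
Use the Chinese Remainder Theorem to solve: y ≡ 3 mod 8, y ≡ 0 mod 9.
M = 8 × 9 = 72. M₁ = 9, y₁ ≡ 1 mod 8. M₂ = 8, y₂ ≡ 8 mod 9. y = 3×9×1 + 0×8×8 ≡ 27 mod 72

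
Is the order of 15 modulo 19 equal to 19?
Powers of 15 mod 19: 15^1≡15, 15^2≡16, 15^3≡12, 15^4≡9, 15^5≡2, 15^6≡11, 15^7≡13, 15^8≡5, 15^9≡18, 15^10≡4, 15^11≡3, 15^12≡7, 15^13≡10, 15^14≡17, 15^15≡8, 15^16≡6, 15^17≡14, 15^18≡1. Already 15^18≡1, so the order is 18 < 19. No, the actual order is 18.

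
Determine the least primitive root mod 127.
g = 3. For each prime q|126: 3^{63}≡126, 3^{42}≡107, 3^{18}≡4, none ≡ 1, so ord_127(3) = 126 and 3 is a primitive root.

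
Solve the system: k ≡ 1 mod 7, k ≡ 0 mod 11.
M = 7 × 11 = 77. M₁ = 11, y₁ ≡ 2 mod 7. M₂ = 7, y₂ ≡ 8 mod 11. k = 1×11×2 + 0×7×8 ≡ 22 mod 77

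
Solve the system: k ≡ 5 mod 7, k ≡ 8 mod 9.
M = 7 × 9 = 63. M₁ = 9, y₁ ≡ 4 mod 7. M₂ = 7, y₂ ≡ 4 mod 9. k = 5×9×4 + 8×7×4 ≡ 26 mod 63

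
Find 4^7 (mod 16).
By repeated squaring (mod 16): 4^{1}≡4, 4^{2}≡0, 4^{4}≡0. Then 4^{7} = 4^{4+2+1} ≡ 0 × 0 × 4 ≡ 0 (mod 16)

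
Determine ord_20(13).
Powers of 13 mod 20: 13^1≡13, 13^2≡9, 13^3≡17, 13^4≡1. ord_20(13) = 4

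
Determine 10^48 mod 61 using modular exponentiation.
By repeated squaring mod 61: 10^{1}≡10, 10^{2}≡39, 10^{4}≡57, 10^{8}≡16, 10^{16}≡12, 10^{32}≡22. Then 10^{48} = 10^{32+16} ≡ 22 × 12 ≡ 20 mod 61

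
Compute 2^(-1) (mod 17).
Since 17 is prime, by Fermat 2^(-1) ≡ 2^{15} ≡ 9 (mod 17). Verify: 2 × 9 = 18 ≡ 1 (mod 17)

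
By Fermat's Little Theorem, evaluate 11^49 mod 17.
By Fermat: 11^{16} ≡ 1 mod 17. 49 = 3×16 + 1. So 11^{49} ≡ 11^{1} ≡ 11 mod 17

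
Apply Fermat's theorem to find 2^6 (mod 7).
By Fermat's Little Theorem, 2^{6} ≡ 1 (mod 7) since 7 is prime and gcd(2, 7) = 1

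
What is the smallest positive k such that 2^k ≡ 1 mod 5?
Powers of 2 mod 5: 2^1≡2, 2^2≡4, 2^3≡3, 2^4≡1. ord_5(2) = 4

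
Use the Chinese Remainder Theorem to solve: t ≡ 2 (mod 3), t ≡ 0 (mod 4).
M = 3 × 4 = 12. M₁ = 4, y₁ ≡ 1 (mod 3). M₂ = 3, y₂ ≡ 3 (mod 4). t = 2×4×1 + 0×3×3 ≡ 8 (mod 12)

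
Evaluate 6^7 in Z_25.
By repeated squaring (mod 25): 6^{1}≡6, 6^{2}≡11, 6^{4}≡21. Then 6^{7} = 6^{4+2+1} ≡ 21 × 11 × 6 ≡ 11 (mod 25)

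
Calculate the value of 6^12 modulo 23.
By repeated squaring (mod 23): 6^{1}≡6, 6^{2}≡13, 6^{4}≡8, 6^{8}≡18. Then 6^{12} = 6^{8+4} ≡ 18 × 8 ≡ 6 (mod 23)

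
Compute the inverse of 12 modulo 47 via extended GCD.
Extended GCD: 12(4) + 47(-1) = 1. So 12^(-1) ≡ 4 mod 47. Verify: 12 × 4 = 48 ≡ 1 mod 47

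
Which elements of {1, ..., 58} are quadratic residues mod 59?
QRs mod 59: {1, 3, 4, 5, 7, 9, 12, 15, 16, 17, 19, 20, 21, 22, 25, 26, 27, 28, 29, 35, 36, 41, 45, 46, 48, 49, 51, 53, 57}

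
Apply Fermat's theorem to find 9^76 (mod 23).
By Fermat: 9^{22} ≡ 1 (mod 23). 76 = 3×22 + 10. So 9^{76} ≡ 9^{10} ≡ 18 (mod 23)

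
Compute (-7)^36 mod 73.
By repeated squaring mod 73: (-7)^{1}≡66, (-7)^{2}≡49, (-7)^{4}≡65, (-7)^{8}≡64, (-7)^{16}≡8, (-7)^{32}≡64. Then (-7)^{36} = (-7)^{32+4} ≡ 64 × 65 ≡ 72 mod 73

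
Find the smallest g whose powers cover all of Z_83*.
g = 2. For each prime q|82: 2^{41}≡82, 2^{2}≡4, none ≡ 1, so ord_83(2) = 82 and 2 is a primitive root.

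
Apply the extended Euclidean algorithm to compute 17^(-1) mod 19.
Extended GCD: 17(9) + 19(-8) = 1. So 17^(-1) ≡ 9 (mod 19). Verify: 17 × 9 = 153 ≡ 1 (mod 19)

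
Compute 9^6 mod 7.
Using Fermat: 9^{6} ≡ 1 (mod 7). 6 ≡ 0 (mod 6). So 9^{6} ≡ 9^{0} ≡ 1 (mod 7)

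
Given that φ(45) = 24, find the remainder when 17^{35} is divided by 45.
By Euler: 17^{24} ≡ 1 (mod 45) since gcd(17, 45) = 1. 35 = 1×24 + 11. So 17^{35} ≡ 17^{11} ≡ 8 (mod 45)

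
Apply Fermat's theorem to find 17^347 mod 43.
By Fermat: 17^{42} ≡ 1 mod 43. 347 ≡ 11 mod 42. So 17^{347} ≡ 17^{11} ≡ 24 mod 43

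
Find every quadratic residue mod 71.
Quadratic residues modulo 71: {1, 2, 3, 4, 5, 6, 8, 9, 10, 12, 15, 16, 18, 19, 20, 24, 25, 27, 29, 30, 32, 36, 37, 38, 40, 43, 45, 48, 49, 50, 54, 57, 58, 60, 64}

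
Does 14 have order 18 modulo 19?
ord_19(14) divides 18. For each prime q|18: 14^{9}≡18, 14^{6}≡7, none ≡ 1. So 14 has order 18 and is a primitive root mod 19.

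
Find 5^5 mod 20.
By repeated squaring mod 20: 5^{1}≡5, 5^{2}≡5, 5^{4}≡5. Then 5^{5} = 5^{4+1} ≡ 5 × 5 ≡ 5 mod 20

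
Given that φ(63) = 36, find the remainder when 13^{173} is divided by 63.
By Euler: 13^{36} ≡ 1 (mod 63) since gcd(13, 63) = 1. 173 = 4×36 + 29. So 13^{173} ≡ 13^{29} ≡ 34 (mod 63)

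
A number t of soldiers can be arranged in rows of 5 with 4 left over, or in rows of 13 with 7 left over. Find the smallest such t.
M = 5 × 13 = 65. M₁ = 13, y₁ ≡ 2 mod 5. M₂ = 5, y₂ ≡ 8 mod 13. t = 4×13×2 + 7×5×8 ≡ 59 mod 65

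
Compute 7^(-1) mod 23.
Since 23 is prime, by Fermat 7^(-1) ≡ 7^{21} ≡ 10 mod 23. Verify: 7 × 10 = 70 ≡ 1 mod 23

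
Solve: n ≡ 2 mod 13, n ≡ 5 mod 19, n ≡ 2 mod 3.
M = 13 × 19 × 3 = 741. M₁ = 57, y₁ ≡ 8 mod 13. M₂ = 39, y₂ ≡ 1 mod 19. M₃ = 247, y₃ ≡ 1 mod 3. n = 2×57×8 + 5×39×1 + 2×247×1 ≡ 119 mod 741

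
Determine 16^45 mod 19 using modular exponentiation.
Using Fermat: 16^{18} ≡ 1 (mod 19). 45 ≡ 9 (mod 18). So 16^{45} ≡ 16^{9} ≡ 1 (mod 19)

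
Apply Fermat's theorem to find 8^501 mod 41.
By Fermat: 8^{40} ≡ 1 mod 41. 501 ≡ 21 mod 40. So 8^{501} ≡ 8^{21} ≡ 8 mod 41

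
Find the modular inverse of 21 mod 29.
Since 29 is prime, by Fermat 21^(-1) ≡ 21^{27} ≡ 18 (mod 29). Verify: 21 × 18 = 378 ≡ 1 (mod 29)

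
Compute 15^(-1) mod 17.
Since 17 is prime, by Fermat 15^(-1) ≡ 15^{15} ≡ 8 mod 17. Verify: 15 × 8 = 120 ≡ 1 mod 17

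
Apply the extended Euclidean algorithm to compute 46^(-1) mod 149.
Extended GCD: 46(-68) + 149(21) = 1. So 46^(-1) ≡ -68 ≡ 81 mod 149. Verify: 46 × 81 = 3726 ≡ 1 mod 149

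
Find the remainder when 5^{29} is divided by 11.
By Fermat: 5^{10} ≡ 1 mod 11. 29 = 2×10 + 9. So 5^{29} ≡ 5^{9} ≡ 9 mod 11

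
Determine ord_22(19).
Powers of 19 mod 22: 19^1≡19, 19^2≡9, 19^3≡17, 19^4≡15, 19^5≡21, 19^6≡3, 19^7≡13, 19^8≡5, 19^9≡7, 19^10≡1. ord_22(19) = 10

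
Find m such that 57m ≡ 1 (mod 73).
Since 73 is prime, by Fermat 57^(-1) ≡ 57^{71} ≡ 41 (mod 73). Verify: 57 × 41 = 2337 ≡ 1 (mod 73)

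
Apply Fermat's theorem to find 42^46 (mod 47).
By Fermat's Little Theorem, 42^{46} ≡ 1 (mod 47) since 47 is prime and gcd(42, 47) = 1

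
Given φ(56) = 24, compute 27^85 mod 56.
By Euler: 27^{24} ≡ 1 (mod 56) since gcd(27, 56) = 1. 85 = 3×24 + 13. So 27^{85} ≡ 27^{13} ≡ 27 (mod 56)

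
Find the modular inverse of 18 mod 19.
Since 19 is prime, by Fermat 18^(-1) ≡ 18^{17} ≡ 18 mod 19. Verify: 18 × 18 = 324 ≡ 1 mod 19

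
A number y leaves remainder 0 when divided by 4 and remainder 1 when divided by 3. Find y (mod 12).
M = 4 × 3 = 12. M₁ = 3, y₁ ≡ 3 (mod 4). M₂ = 4, y₂ ≡ 1 (mod 3). y = 0×3×3 + 1×4×1 ≡ 4 (mod 12)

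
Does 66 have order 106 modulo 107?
ord_107(66) divides 106. For each prime q|106: 66^{53}≡106, 66^{2}≡76, none ≡ 1. So 66 has order 106 and is a primitive root mod 107.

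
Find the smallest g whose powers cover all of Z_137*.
g = 3. Powers: [3, 9, 27, 81, 106, 44, 132, 122, 92, 2, ...] generates all 136 non-zero residues.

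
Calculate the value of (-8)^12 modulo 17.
By repeated squaring (mod 17): (-8)^{1}≡9, (-8)^{2}≡13, (-8)^{4}≡16, (-8)^{8}≡1. Then (-8)^{12} = (-8)^{8+4} ≡ 1 × 16 ≡ 16 (mod 17)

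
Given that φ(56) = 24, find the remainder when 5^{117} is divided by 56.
By Euler: 5^{24} ≡ 1 (mod 56) since gcd(5, 56) = 1. 117 = 4×24 + 21. So 5^{117} ≡ 5^{21} ≡ 13 (mod 56)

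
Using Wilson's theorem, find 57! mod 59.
(58)! = (57)! × (58) ≡ -1 mod 59. So (57)! ≡ -1 × (58)^(-1) ≡ (-1)×(-1) = 1 mod 59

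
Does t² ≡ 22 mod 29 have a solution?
By Euler's criterion: 22^{14} ≡ 1 mod 29. Since this equals 1, 22 is a QR.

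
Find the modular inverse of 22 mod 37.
Since 37 is prime, by Fermat 22^(-1) ≡ 22^{35} ≡ 32 mod 37. Verify: 22 × 32 = 704 ≡ 1 mod 37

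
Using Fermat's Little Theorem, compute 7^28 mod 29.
By Fermat's Little Theorem, 7^{28} ≡ 1 mod 29 since 29 is prime and gcd(7, 29) = 1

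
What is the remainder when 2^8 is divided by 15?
By repeated squaring mod 15: 2^{1}≡2, 2^{2}≡4, 2^{4}≡1, 2^{8}≡1. So 2^{8} ≡ 1 mod 15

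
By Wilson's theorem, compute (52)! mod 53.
By Wilson's theorem, (52)! ≡ -1 ≡ 52 mod 53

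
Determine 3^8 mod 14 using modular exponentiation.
By repeated squaring (mod 14): 3^{1}≡3, 3^{2}≡9, 3^{4}≡11, 3^{8}≡9. So 3^{8} ≡ 9 (mod 14)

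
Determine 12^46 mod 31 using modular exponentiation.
Using Fermat: 12^{30} ≡ 1 (mod 31). 46 ≡ 16 (mod 30). So 12^{46} ≡ 12^{16} ≡ 19 (mod 31)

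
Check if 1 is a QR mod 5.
By Euler's criterion: 1^{2} ≡ 1 (mod 5). Since this equals 1, 1 is a QR.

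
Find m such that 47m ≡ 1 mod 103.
Since 103 is prime, by Fermat 47^(-1) ≡ 47^{101} ≡ 57 mod 103. Verify: 47 × 57 = 2679 ≡ 1 mod 103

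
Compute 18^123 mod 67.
Using Fermat: 18^{66} ≡ 1 (mod 67). 123 ≡ 57 (mod 66). So 18^{123} ≡ 18^{57} ≡ 5 (mod 67)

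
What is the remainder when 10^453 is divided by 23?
Using Fermat: 10^{22} ≡ 1 mod 23. 453 ≡ 13 mod 22. So 10^{453} ≡ 10^{13} ≡ 15 mod 23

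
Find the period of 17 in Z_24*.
Powers of 17 mod 24: 17^1≡17, 17^2≡1. So the order of 17 is 2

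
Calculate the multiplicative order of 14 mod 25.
Powers of 14 mod 25: 14^1≡14, 14^2≡21, 14^3≡19, 14^4≡16, 14^5≡24, 14^6≡11, 14^7≡4, 14^8≡6, 14^9≡9, 14^10≡1. ord_25(14) = 10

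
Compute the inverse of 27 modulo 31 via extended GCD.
Extended GCD: 27(-8) + 31(7) = 1. So 27^(-1) ≡ -8 ≡ 23 (mod 31). Verify: 27 × 23 = 621 ≡ 1 (mod 31)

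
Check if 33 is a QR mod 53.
By Euler's criterion: 33^{26} ≡ 52 (mod 53). Since this equals -1 (≡ 52), 33 is not a QR.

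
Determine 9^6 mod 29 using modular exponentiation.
By repeated squaring (mod 29): 9^{1}≡9, 9^{2}≡23, 9^{4}≡7. Then 9^{6} = 9^{4+2} ≡ 7 × 23 ≡ 16 (mod 29)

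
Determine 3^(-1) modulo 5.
Since 5 is prime, by Fermat 3^(-1) ≡ 3^{3} ≡ 2 (mod 5). Verify: 3 × 2 = 6 ≡ 1 (mod 5)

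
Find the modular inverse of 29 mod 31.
Since 31 is prime, by Fermat 29^(-1) ≡ 29^{29} ≡ 15 mod 31. Verify: 29 × 15 = 435 ≡ 1 mod 31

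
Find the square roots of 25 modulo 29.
The square roots of 25 mod 29 are 24 and 5. Verify: 24² = 576 ≡ 25 mod 29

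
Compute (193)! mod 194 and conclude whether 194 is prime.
(193)! mod 194 = 0. Since 0 ≢ -1 (mod 194), 194 is not prime.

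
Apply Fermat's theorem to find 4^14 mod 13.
By Fermat: 4^{12} ≡ 1 mod 13. So 4^{14} = 4^{12} · 4^{2} ≡ 4^{2} ≡ 3 mod 13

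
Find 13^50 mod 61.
By repeated squaring mod 61: 13^{1}≡13, 13^{2}≡47, 13^{4}≡13, 13^{8}≡47, 13^{16}≡13, 13^{32}≡47. Then 13^{50} = 13^{32+16+2} ≡ 47 × 13 × 47 ≡ 47 mod 61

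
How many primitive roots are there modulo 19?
Number of primitive roots mod 19 = φ(p-1) = φ(18) = 6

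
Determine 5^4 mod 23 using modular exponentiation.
5^{4} = 625 ≡ 4 (mod 23)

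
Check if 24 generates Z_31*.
ord_31(24) divides 30. For each prime q|30: 24^{15}≡30, 24^{10}≡25, 24^{6}≡4, none ≡ 1. So 24 has order 30 and is a primitive root mod 31.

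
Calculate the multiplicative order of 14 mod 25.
Powers of 14 mod 25: 14^1≡14, 14^2≡21, 14^3≡19, 14^4≡16, 14^5≡24, 14^6≡11, 14^7≡4, 14^8≡6, 14^9≡9, 14^10≡1. ord_25(14) = 10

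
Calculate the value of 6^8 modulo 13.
By repeated squaring (mod 13): 6^{1}≡6, 6^{2}≡10, 6^{4}≡9, 6^{8}≡3. So 6^{8} ≡ 3 (mod 13)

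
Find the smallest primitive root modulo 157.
g = 5. Powers: [5, 25, 125, 154, 142, 82, ...] generates all 156 non-zero residues.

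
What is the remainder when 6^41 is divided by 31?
Using Fermat: 6^{30} ≡ 1 mod 31. 41 ≡ 11 mod 30. So 6^{41} ≡ 6^{11} ≡ 26 mod 31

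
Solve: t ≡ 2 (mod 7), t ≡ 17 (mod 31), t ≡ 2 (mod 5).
M = 7 × 31 × 5 = 1085. M₁ = 155, y₁ ≡ 1 (mod 7). M₂ = 35, y₂ ≡ 8 (mod 31). M₃ = 217, y₃ ≡ 3 (mod 5). t = 2×155×1 + 17×35×8 + 2×217×3 ≡ 947 (mod 1085)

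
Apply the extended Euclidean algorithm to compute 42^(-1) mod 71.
Extended GCD: 42(22) + 71(-13) = 1. So 42^(-1) ≡ 22 mod 71. Verify: 42 × 22 = 924 ≡ 1 mod 71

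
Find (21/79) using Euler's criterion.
(21/79) = 21^{39} mod 79 = 1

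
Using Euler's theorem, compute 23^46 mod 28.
By Euler: 23^{12} ≡ 1 (mod 28) since gcd(23, 28) = 1. 46 = 3×12 + 10. So 23^{46} ≡ 23^{10} ≡ 9 (mod 28)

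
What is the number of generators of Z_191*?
A prime p has φ(p-1) primitive roots; here φ(190) = 72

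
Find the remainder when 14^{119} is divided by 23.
By Fermat: 14^{22} ≡ 1 (mod 23). 119 = 5×22 + 9. So 14^{119} ≡ 14^{9} ≡ 21 (mod 23)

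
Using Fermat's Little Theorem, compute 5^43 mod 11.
By Fermat: 5^{10} ≡ 1 mod 11. 43 = 4×10 + 3. So 5^{43} ≡ 5^{3} ≡ 4 mod 11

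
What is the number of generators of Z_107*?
A prime p has φ(p-1) primitive roots; here φ(106) = 52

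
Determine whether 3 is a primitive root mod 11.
3^{5} ≡ 1 mod 11 and 5 < 10, so ord_11(3) = 5 ≠ 10 and 3 is not a primitive root.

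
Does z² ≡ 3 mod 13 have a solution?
By Euler's criterion: 3^{6} ≡ 1 mod 13. Since this equals 1, 3 is a QR.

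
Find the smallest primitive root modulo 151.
g = 6. For each prime q|150: 6^{75}≡150, 6^{50}≡32, 6^{30}≡59, none ≡ 1, so ord_151(6) = 150 and 6 is a primitive root.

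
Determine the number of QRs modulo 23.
For prime 23, there are (p-1)/2 = (23-1)/2 = 11 quadratic residues (excluding 0).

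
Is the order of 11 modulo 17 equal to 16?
Powers of 11 mod 17: 11^1≡11, 11^2≡2, 11^3≡5, 11^4≡4, 11^5≡10, 11^6≡8, 11^7≡3, 11^8≡16, 11^9≡6, 11^10≡15, 11^11≡12, 11^12≡13, 11^13≡7, 11^14≡9, 11^15≡14, 11^16≡1. First k with 11^k≡1 is k=16. Yes, ord_17(11) = 16.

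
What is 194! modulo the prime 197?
(196)! = (194)! × (195) × (196) ≡ -1 (mod 197). So (194)! ≡ -1 × [(196)(195)]^(-1) ≡ 98 (mod 197)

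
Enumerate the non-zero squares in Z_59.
Quadratic residues modulo 59: {1, 3, 4, 5, 7, 9, 12, 15, 16, 17, 19, 20, 21, 22, 25, 26, 27, 28, 29, 35, 36, 41, 45, 46, 48, 49, 51, 53, 57}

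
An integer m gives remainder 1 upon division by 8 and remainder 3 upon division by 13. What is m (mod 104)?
M = 8 × 13 = 104. M₁ = 13, y₁ ≡ 5 (mod 8). M₂ = 8, y₂ ≡ 5 (mod 13). m = 1×13×5 + 3×8×5 ≡ 81 (mod 104)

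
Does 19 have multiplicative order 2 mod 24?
Powers of 19 mod 24: 19^1≡19, 19^2≡1. First k with 19^k≡1 is k=2. Yes, ord_24(19) = 2.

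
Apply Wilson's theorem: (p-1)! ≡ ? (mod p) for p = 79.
By Wilson's theorem, (78)! ≡ -1 ≡ 78 mod 79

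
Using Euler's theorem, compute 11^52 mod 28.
By Euler: 11^{12} ≡ 1 (mod 28) since gcd(11, 28) = 1. 52 = 4×12 + 4. So 11^{52} ≡ 11^{4} ≡ 25 (mod 28)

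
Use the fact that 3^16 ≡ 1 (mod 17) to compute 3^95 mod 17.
By Fermat: 3^{16} ≡ 1 (mod 17). 95 = 5×16 + 15. So 3^{95} ≡ 3^{15} ≡ 6 (mod 17)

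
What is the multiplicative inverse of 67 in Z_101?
Since 101 is prime, by Fermat 67^(-1) ≡ 67^{99} ≡ 98 (mod 101). Verify: 67 × 98 = 6566 ≡ 1 (mod 101)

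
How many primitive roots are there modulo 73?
A prime p has φ(p-1) primitive roots; here φ(72) = 24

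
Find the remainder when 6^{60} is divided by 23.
By Fermat: 6^{22} ≡ 1 mod 23. 60 = 2×22 + 16. So 6^{60} ≡ 6^{16} ≡ 2 mod 23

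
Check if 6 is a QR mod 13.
By Euler's criterion: 6^{6} ≡ 12 (mod 13). Since this equals -1 (≡ 12), 6 is not a QR.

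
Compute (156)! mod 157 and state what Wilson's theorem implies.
(156)! mod 157 = 156. Since this equals -1 mod 157, Wilson confirms 157 is prime.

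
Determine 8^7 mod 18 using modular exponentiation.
By repeated squaring mod 18: 8^{1}≡8, 8^{2}≡10, 8^{4}≡10. Then 8^{7} = 8^{4+2+1} ≡ 10 × 10 × 8 ≡ 8 mod 18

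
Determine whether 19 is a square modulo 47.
By Euler's criterion: 19^{23} ≡ 46 mod 47. Since this equals -1 (≡ 46), 19 is not a QR.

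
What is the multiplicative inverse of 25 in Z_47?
Since 47 is prime, by Fermat 25^(-1) ≡ 25^{45} ≡ 32 mod 47. Verify: 25 × 32 = 800 ≡ 1 mod 47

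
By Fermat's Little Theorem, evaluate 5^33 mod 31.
By Fermat: 5^{30} ≡ 1 mod 31. So 5^{33} = 5^{30} · 5^{3} ≡ 5^{3} ≡ 1 mod 31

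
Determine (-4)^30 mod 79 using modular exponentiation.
By repeated squaring (mod 79): (-4)^{1}≡75, (-4)^{2}≡16, (-4)^{4}≡19, (-4)^{8}≡45, (-4)^{16}≡50. Then (-4)^{30} = (-4)^{16+8+4+2} ≡ 50 × 45 × 19 × 16 ≡ 18 (mod 79)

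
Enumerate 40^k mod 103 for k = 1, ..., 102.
40^1, 40^2, ..., 40^{102} mod 103: [40, 55, 37, 38, 78, 30, 67, 2, 80, 7, 74, 76, 53, 60, 31, 4, 57, 14, 45, 49, 3, 17, 62, 8, 11, 28, 90, 98, 6, 34, 21, 16, 22, 56, 77, 93, 12, 68, 42, 32, 44, 9, 51, 83, 24, 33, 84, 64, 88, 18, 102, 63, 48, 66, 65, 25, 73, 36, 101, 23, 96, 29, 27, 50, 43, 72, 99, 46, 89, 58, 54, 100, 86, 41, 95, 92, 75, 13, 5, 97, 69, 82, 87, 81, 47, 26, 10, 91, 35, 61, 71, 59, 94, 52, 20, 79, 70, 19, 39, 15, 85, 1]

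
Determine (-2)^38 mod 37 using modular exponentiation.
Using Fermat: (-2)^{36} ≡ 1 (mod 37). 38 ≡ 2 (mod 36). So (-2)^{38} ≡ (-2)^{2} ≡ 4 (mod 37)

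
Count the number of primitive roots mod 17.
Number of primitive roots mod 17 = φ(p-1) = φ(16) = 8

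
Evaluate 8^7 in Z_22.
By repeated squaring mod 22: 8^{1}≡8, 8^{2}≡20, 8^{4}≡4. Then 8^{7} = 8^{4+2+1} ≡ 4 × 20 × 8 ≡ 2 mod 22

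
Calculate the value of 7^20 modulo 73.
By repeated squaring (mod 73): 7^{1}≡7, 7^{2}≡49, 7^{4}≡65, 7^{8}≡64, 7^{16}≡8. Then 7^{20} = 7^{16+4} ≡ 8 × 65 ≡ 9 (mod 73)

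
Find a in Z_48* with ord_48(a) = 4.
5 has order 4 mod 48 since 5^{4} ≡ 1 mod 48 and no smaller power works.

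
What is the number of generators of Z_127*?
A prime p has φ(p-1) primitive roots; here φ(126) = 36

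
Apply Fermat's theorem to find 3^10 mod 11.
By Fermat's Little Theorem, 3^{10} ≡ 1 mod 11 since 11 is prime and gcd(3, 11) = 1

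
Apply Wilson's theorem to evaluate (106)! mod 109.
(108)! = (106)! × (107) × (108) ≡ -1 (mod 109). So (106)! ≡ -1 × [(108)(107)]^(-1) ≡ 54 (mod 109)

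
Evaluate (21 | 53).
(21/53) = 21^{26} mod 53 = -1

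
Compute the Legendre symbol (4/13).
(4/13) = 4^{6} mod 13 = 1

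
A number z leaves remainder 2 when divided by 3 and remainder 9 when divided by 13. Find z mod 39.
M = 3 × 13 = 39. M₁ = 13, y₁ ≡ 1 mod 3. M₂ = 3, y₂ ≡ 9 mod 13. z = 2×13×1 + 9×3×9 ≡ 35 mod 39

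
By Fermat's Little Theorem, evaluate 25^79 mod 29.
By Fermat: 25^{28} ≡ 1 (mod 29). 79 = 2×28 + 23. So 25^{79} ≡ 25^{23} ≡ 16 (mod 29)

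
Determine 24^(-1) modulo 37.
Since 37 is prime, by Fermat 24^(-1) ≡ 24^{35} ≡ 17 mod 37. Verify: 24 × 17 = 408 ≡ 1 mod 37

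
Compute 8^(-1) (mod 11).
Since 11 is prime, by Fermat 8^(-1) ≡ 8^{9} ≡ 7 (mod 11). Verify: 8 × 7 = 56 ≡ 1 (mod 11)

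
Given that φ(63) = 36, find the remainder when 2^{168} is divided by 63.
By Euler: 2^{36} ≡ 1 (mod 63) since gcd(2, 63) = 1. 168 = 4×36 + 24. So 2^{168} ≡ 2^{24} ≡ 1 (mod 63)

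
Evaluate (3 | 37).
(3/37) = 3^{18} mod 37 = 1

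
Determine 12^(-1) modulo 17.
Since 17 is prime, by Fermat 12^(-1) ≡ 12^{15} ≡ 10 mod 17. Verify: 12 × 10 = 120 ≡ 1 mod 17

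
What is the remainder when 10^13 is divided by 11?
Using Fermat: 10^{10} ≡ 1 (mod 11). 13 ≡ 3 (mod 10). So 10^{13} ≡ 10^{3} ≡ 10 (mod 11)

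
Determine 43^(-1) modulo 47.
Since 47 is prime, by Fermat 43^(-1) ≡ 43^{45} ≡ 35 (mod 47). Verify: 43 × 35 = 1505 ≡ 1 (mod 47)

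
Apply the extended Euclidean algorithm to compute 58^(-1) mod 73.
Extended GCD: 58(34) + 73(-27) = 1. So 58^(-1) ≡ 34 mod 73. Verify: 58 × 34 = 1972 ≡ 1 mod 73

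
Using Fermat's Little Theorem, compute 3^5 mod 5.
By Fermat: 3^{4} ≡ 1 (mod 5). So 3^{5} = 3^{4} · 3^{1} ≡ 3^{1} ≡ 3 (mod 5)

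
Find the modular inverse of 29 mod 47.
Since 47 is prime, by Fermat 29^(-1) ≡ 29^{45} ≡ 13 mod 47. Verify: 29 × 13 = 377 ≡ 1 mod 47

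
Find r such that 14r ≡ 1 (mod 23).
Since 23 is prime, by Fermat 14^(-1) ≡ 14^{21} ≡ 5 (mod 23). Verify: 14 × 5 = 70 ≡ 1 (mod 23)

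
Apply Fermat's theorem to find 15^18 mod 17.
By Fermat: 15^{16} ≡ 1 mod 17. So 15^{18} = 15^{16} · 15^{2} ≡ 15^{2} ≡ 4 mod 17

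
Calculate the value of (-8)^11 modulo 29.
By repeated squaring mod 29: (-8)^{1}≡21, (-8)^{2}≡6, (-8)^{4}≡7, (-8)^{8}≡20. Then (-8)^{11} = (-8)^{8+2+1} ≡ 20 × 6 × 21 ≡ 26 mod 29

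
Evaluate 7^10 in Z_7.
By repeated squaring (mod 7): 7^{1}≡0, 7^{2}≡0, 7^{4}≡0, 7^{8}≡0. Then 7^{10} = 7^{8+2} ≡ 0 × 0 ≡ 0 (mod 7)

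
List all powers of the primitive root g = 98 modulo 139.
98^1, 98^2, ..., 98^{138} mod 139: [98, 13, 23, 30, 21, 112, 134, 66, 74, 24, 128, 34, 135, 25, 87, 47, 19, 55, 108, 20, 14, 121, 43, 44, 3, 16, 39, 69, 90, 63, 58, 124, 59, 83, 72, 106, 102, 127, 75, 122, 2, 57, 26, 46, 60, 42, 85, 129, 132, 9, 48, 117, 68, 131, 50, 35, 94, 38, 110, 77, 40, 28, 103, 86, 88, 6, 32, 78, 138, 41, 126, 116, 109, 118, 27, 5, 73, 65, 115, 11, 105, 4, 114, 52, 92, 120, 84, 31, 119, 125, 18, 96, 95, 136, 123, 100, 70, 49, 76, 81, 15, 80, 56, 67, 33, 37, 12, 64, 17, 137, 82, 113, 93, 79, 97, 54, 10, 7, 130, 91, 22, 71, 8, 89, 104, 45, 101, 29, 62, 99, 111, 36, 53, 51, 133, 107, 61, 1]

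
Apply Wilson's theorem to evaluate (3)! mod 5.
(4)! = (3)! × (4) ≡ -1 (mod 5). So (3)! ≡ -1 × (4)^(-1) ≡ (-1)×(-1) = 1 (mod 5)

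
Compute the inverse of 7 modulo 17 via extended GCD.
Extended GCD: 7(5) + 17(-2) = 1. So 7^(-1) ≡ 5 (mod 17). Verify: 7 × 5 = 35 ≡ 1 (mod 17)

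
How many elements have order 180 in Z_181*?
A prime p has φ(p-1) primitive roots; here φ(180) = 48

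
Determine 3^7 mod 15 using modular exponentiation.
By repeated squaring (mod 15): 3^{1}≡3, 3^{2}≡9, 3^{4}≡6. Then 3^{7} = 3^{4+2+1} ≡ 6 × 9 × 3 ≡ 12 (mod 15)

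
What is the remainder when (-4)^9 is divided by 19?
By repeated squaring (mod 19): (-4)^{1}≡15, (-4)^{2}≡16, (-4)^{4}≡9, (-4)^{8}≡5. Then (-4)^{9} = (-4)^{8+1} ≡ 5 × 15 ≡ 18 (mod 19)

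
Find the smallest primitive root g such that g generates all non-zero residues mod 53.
g = 2. For each prime q|52: 2^{26}≡52, 2^{4}≡16, none ≡ 1, so ord_53(2) = 52 and 2 is a primitive root.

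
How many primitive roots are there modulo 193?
There are φ(193-1) = φ(192) = 64 primitive roots modulo 193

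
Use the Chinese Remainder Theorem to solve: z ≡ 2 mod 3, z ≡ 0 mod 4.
M = 3 × 4 = 12. M₁ = 4, y₁ ≡ 1 mod 3. M₂ = 3, y₂ ≡ 3 mod 4. z = 2×4×1 + 0×3×3 ≡ 8 mod 12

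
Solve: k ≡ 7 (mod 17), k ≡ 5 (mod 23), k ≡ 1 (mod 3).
M = 17 × 23 × 3 = 1173. M₁ = 69, y₁ ≡ 1 (mod 17). M₂ = 51, y₂ ≡ 14 (mod 23). M₃ = 391, y₃ ≡ 1 (mod 3). k = 7×69×1 + 5×51×14 + 1×391×1 ≡ 925 (mod 1173)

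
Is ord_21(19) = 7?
Powers of 19 mod 21: 19^1≡19, 19^2≡4, 19^3≡13, 19^4≡16, 19^5≡10, 19^6≡1. Already 19^6≡1, so the order is 6 < 7. No, the actual order is 6.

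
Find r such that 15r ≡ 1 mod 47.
Since 47 is prime, by Fermat 15^(-1) ≡ 15^{45} ≡ 22 mod 47. Verify: 15 × 22 = 330 ≡ 1 mod 47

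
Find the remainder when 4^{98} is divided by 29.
By Fermat: 4^{28} ≡ 1 (mod 29). 98 = 3×28 + 14. So 4^{98} ≡ 4^{14} ≡ 1 (mod 29)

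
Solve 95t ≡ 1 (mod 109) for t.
Since 109 is prime, by Fermat 95^(-1) ≡ 95^{107} ≡ 70 (mod 109). Verify: 95 × 70 = 6650 ≡ 1 (mod 109)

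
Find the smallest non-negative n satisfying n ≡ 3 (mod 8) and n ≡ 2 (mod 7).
M = 8 × 7 = 56. M₁ = 7, y₁ ≡ 7 (mod 8). M₂ = 8, y₂ ≡ 1 (mod 7). n = 3×7×7 + 2×8×1 ≡ 51 (mod 56)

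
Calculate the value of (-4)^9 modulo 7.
Using Fermat: (-4)^{6} ≡ 1 (mod 7). 9 ≡ 3 (mod 6). So (-4)^{9} ≡ (-4)^{3} ≡ 6 (mod 7)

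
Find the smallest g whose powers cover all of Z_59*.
g = 2. For each prime q|58: 2^{29}≡58, 2^{2}≡4, none ≡ 1, so ord_59(2) = 58 and 2 is a primitive root.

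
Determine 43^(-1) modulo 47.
Since 47 is prime, by Fermat 43^(-1) ≡ 43^{45} ≡ 35 mod 47. Verify: 43 × 35 = 1505 ≡ 1 mod 47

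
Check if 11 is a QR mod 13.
By Euler's criterion: 11^{6} ≡ 12 mod 13. Since this equals -1 (≡ 12), 11 is not a QR.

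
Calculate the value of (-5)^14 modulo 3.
Using Fermat: (-5)^{2} ≡ 1 mod 3. 14 ≡ 0 mod 2. So (-5)^{14} ≡ (-5)^{0} ≡ 1 mod 3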